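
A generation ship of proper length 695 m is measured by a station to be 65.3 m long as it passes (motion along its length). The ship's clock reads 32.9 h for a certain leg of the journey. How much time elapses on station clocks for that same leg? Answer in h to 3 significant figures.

Δt ≈ 350 h

Length contraction ⇒ γ = L₀/L = 695/65.3 = 10.643
Time dilation: Δt = γτ₀ = 10.643 × 32.9 h = 350 h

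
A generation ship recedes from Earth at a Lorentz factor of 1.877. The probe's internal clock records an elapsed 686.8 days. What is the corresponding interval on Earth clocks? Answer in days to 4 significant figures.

Δt ≈ 1289 days

γ = 1.877 (given)
Time dilation: Δt = γτ₀ = 1.877 × 686.8 days = 1289 days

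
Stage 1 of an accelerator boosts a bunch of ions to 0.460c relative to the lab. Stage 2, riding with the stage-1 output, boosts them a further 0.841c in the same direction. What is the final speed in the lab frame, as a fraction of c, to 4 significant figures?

Compose boost 2: (0.841 + 0.460)/(1 + 0.841×0.460) = 1.301/1.38686 = 0.9381

u ≈ 0.9381c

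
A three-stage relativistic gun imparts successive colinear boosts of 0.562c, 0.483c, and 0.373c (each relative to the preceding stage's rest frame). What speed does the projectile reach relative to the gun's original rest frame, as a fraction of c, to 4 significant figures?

u ≈ 0.9145c

Compose boost 2: (0.483 + 0.562)/(1 + 0.483×0.562) = 1.045/1.27145 = 0.821899
Compose boost 3: (0.373 + 0.821899)/(1 + 0.373×0.821899) = 1.19490/1.30657 = 0.9145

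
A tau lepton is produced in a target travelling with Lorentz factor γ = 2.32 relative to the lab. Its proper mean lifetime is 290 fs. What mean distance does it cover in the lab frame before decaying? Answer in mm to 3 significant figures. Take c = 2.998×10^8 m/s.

d ≈ 0.182 mm

β = √(1 − 1/γ²) = √(1 − 1/2.32²) = 0.90234
Dilated lifetime: Δt = γτ₀ = 2.32 × 290 fs = 672.80 fs
d = vΔt = 0.90234c × 672.80 fs = 2.7052×10^8 m/s × 6.7280×10^-13 s = 0.182 mm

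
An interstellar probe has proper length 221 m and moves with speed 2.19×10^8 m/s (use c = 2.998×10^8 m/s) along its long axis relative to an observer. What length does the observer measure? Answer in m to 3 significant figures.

L ≈ 151 m

β = v/c = 2.19×10^8 / 2.998×10^8 = 0.73049
γ = 1/√(1 − 0.73049²) = 1.4643
Length contraction: L = L₀/γ = 221/1.4643 = 151 m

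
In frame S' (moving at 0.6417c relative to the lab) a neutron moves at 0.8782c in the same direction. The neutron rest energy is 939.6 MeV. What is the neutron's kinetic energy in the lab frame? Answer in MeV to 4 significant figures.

u_lab = (0.8782 + 0.6417)/(1 + 0.8782×0.6417) = 0.9720884
γ = 1/√(1 − 0.9720884²) = 4.26230
K = (γ − 1)m₀c² = (4.26230 − 1) × 939.6 = 3.26230 × 939.6 = 3065 MeV

K ≈ 3065 MeV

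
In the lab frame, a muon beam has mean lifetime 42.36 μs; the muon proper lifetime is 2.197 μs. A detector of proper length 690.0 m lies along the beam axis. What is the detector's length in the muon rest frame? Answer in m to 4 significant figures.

L ≈ 35.79 m

Time dilation ⇒ γ = Δt/τ₀ = 42.36/2.197 = 19.2808
Length contraction: L = L₀/γ = 690.0/19.2808 = 35.79 m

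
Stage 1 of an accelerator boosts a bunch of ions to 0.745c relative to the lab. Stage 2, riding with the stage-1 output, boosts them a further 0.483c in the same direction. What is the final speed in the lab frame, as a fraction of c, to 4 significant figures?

Compose boost 2: (0.483 + 0.745)/(1 + 0.483×0.745) = 1.228/1.35983 = 0.9031

u ≈ 0.9031c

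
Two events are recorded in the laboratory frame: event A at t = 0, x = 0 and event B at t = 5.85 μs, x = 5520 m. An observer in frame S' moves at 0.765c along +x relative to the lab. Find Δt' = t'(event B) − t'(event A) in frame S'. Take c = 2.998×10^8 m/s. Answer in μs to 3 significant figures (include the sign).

γ = 1/√(1 − 0.765²) = 1.5527
Δt' = γ(Δt − vΔx/c²) = 1.5527 × (5.85 μs − 0.765×5520 m / (2.998×10^8 m/s))
= 1.5527 × (-8.2354 μs) = -12.8 μs

Δt' ≈ -12.8 μs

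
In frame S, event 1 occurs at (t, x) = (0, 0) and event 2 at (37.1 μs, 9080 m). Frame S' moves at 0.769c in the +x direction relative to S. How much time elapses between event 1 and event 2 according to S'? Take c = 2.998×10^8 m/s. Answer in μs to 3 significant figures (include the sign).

Δt' ≈ 21.6 μs

γ = 1/√(1 − 0.769²) = 1.5643
Δt' = γ(Δt − vΔx/c²) = 1.5643 × (37.1 μs − 0.769×9080 m / (2.998×10^8 m/s))
= 1.5643 × (13.809 μs) = 21.6 μs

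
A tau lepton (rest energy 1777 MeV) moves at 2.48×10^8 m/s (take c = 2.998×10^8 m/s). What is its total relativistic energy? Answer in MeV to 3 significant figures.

E ≈ 3160 MeV

β = v/c = 2.48×10^8 / 2.998×10^8 = 0.82722
γ = 1/√(1 − 0.82722²) = 1.7797
E = γm₀c² = 1.7797 × 1777 MeV = 3160 MeV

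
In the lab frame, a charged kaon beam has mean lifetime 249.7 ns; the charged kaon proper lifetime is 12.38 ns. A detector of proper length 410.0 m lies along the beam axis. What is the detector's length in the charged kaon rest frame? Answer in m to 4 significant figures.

Time dilation ⇒ γ = Δt/τ₀ = 249.7/12.38 = 20.1696
Length contraction: L = L₀/γ = 410.0/20.1696 = 20.33 m

L ≈ 20.33 m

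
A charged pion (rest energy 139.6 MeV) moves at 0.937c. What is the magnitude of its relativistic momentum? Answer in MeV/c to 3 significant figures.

γ = 1/√(1 − 0.937²) = 2.8626
p = γβm₀c = 2.8626 × 0.937 × 139.6 MeV/c = 374 MeV/c

p ≈ 374 MeV/c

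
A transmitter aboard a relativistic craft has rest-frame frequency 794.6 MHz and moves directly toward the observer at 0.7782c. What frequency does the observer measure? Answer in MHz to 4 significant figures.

f_obs ≈ 2250 MHz

Relativistic Doppler: f_obs = f_src √((1+β)/(1−β))
= 794.6 × √(1.77820/0.221800) = 794.6 × 2.83145 = 2250 MHz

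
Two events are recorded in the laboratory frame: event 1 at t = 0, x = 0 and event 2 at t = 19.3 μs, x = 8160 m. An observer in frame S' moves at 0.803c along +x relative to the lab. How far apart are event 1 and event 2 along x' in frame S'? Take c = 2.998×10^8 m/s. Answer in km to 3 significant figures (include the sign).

Δx' ≈ 5.90 km

γ = 1/√(1 − 0.803²) = 1.6779
Δx' = γ(Δx − vΔt) = 1.6779 × (8160 m − 0.803×(2.998×10^8 m/s)×19.3×10^-6 s)
= 1.6779 × (3513.7 m) = 5.90 km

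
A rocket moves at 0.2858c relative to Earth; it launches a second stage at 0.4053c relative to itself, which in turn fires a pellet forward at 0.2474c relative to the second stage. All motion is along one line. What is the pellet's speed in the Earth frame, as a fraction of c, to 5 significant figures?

Compose boost 2: (0.4053 + 0.2858)/(1 + 0.4053×0.2858) = 0.69110/1.115835 = 0.6193569
Compose boost 3: (0.2474 + 0.6193569)/(1 + 0.2474×0.6193569) = 0.8667569/1.153229 = 0.75159

u ≈ 0.75159c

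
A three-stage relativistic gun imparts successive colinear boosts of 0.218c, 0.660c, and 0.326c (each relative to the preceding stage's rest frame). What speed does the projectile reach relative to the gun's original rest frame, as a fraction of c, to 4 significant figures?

u ≈ 0.8747c

Compose boost 2: (0.660 + 0.218)/(1 + 0.660×0.218) = 0.8780/1.14388 = 0.767563
Compose boost 3: (0.326 + 0.767563)/(1 + 0.326×0.767563) = 1.09356/1.25023 = 0.8747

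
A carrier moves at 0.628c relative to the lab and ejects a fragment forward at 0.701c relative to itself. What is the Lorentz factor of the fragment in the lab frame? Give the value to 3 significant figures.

γ ≈ 2.60

u_lab = (0.701 + 0.628)/(1 + 0.701×0.628) = 1.329/1.44023 = 0.922771
γ = 1/√(1 − 0.922771²) = 2.60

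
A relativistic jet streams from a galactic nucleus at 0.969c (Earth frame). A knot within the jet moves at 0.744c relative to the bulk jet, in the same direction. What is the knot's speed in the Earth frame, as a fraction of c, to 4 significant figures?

u ≈ 0.9954c

Relativistic velocity addition: u = (u' + v)/(1 + u'v/c²)
= (0.744 + 0.969)/(1 + 0.744×0.969) = 1.713/1.72094 = 0.9954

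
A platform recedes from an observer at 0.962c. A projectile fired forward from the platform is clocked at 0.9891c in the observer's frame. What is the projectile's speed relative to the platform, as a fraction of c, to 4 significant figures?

u' ≈ 0.5589c

Inverse velocity addition: u' = (u − v)/(1 − uv/c²)
= (0.9891 − 0.962)/(1 − 0.9891×0.962) = 0.02710/0.0484858 = 0.5589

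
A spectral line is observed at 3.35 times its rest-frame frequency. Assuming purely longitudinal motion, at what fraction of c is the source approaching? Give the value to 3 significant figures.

β ≈ 0.836

f_obs/f_src = √((1+β)/(1−β)) = 3.35  ⇒  (1+β)/(1−β) = 11.223
β = |1 − D²|/(1 + D²) = |1 − 11.223|/(1 + 11.223) = 0.836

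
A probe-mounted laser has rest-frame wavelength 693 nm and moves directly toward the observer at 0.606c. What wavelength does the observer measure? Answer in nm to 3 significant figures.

Relativistic Doppler: λ_obs = λ_src √((1−β)/(1+β))
= 693 × √(0.39400/1.6060) = 693 × 0.49531 = 343 nm

λ_obs ≈ 343 nm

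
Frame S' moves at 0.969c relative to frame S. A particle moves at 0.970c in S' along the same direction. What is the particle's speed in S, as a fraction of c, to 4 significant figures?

Relativistic velocity addition: u = (u' + v)/(1 + u'v/c²)
= (0.970 + 0.969)/(1 + 0.970×0.969) = 1.939/1.93993 = 0.9995

u ≈ 0.9995c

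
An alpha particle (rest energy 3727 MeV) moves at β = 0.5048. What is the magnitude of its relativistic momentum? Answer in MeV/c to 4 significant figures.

γ = 1/√(1 − 0.5048²) = 1.15843
p = γβm₀c = 1.15843 × 0.5048 × 3727 MeV/c = 2179 MeV/c

p ≈ 2179 MeV/c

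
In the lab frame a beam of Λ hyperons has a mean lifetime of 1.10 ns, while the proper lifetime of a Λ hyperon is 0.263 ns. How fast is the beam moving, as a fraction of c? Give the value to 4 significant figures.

γ = Δt/τ₀ = 1.10/0.263 = 4.18251
β = √(1 − 1/γ²) = √(1 − 1/4.18251²) = 0.9710

β ≈ 0.9710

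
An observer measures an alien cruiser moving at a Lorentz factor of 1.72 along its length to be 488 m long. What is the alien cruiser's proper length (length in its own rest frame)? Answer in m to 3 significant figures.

L₀ ≈ 839 m

γ = 1.72 (given)
L₀ = γL = 1.72 × 488 = 839 m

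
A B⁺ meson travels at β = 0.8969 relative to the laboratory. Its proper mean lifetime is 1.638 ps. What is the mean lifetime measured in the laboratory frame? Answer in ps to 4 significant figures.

Δt ≈ 3.704 ps

γ = 1/√(1 − 0.8969²) = 2.26125
Time dilation: Δt = γτ₀ = 2.26125 × 1.638 ps = 3.704 ps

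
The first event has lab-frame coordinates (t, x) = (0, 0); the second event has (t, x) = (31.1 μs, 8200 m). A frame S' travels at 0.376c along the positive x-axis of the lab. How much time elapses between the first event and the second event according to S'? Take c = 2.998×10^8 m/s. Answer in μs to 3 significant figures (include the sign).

Δt' ≈ 22.5 μs

γ = 1/√(1 − 0.376²) = 1.0792
Δt' = γ(Δt − vΔx/c²) = 1.0792 × (31.1 μs − 0.376×8200 m / (2.998×10^8 m/s))
= 1.0792 × (20.816 μs) = 22.5 μs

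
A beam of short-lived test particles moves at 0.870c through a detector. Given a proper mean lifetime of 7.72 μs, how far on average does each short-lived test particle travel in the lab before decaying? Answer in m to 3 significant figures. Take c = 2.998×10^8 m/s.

γ = 1/√(1 − 0.870²) = 2.0282
Dilated lifetime: Δt = γτ₀ = 2.0282 × 7.72 μs = 15.658 μs
d = vΔt = 0.870c × 15.658 μs = 2.6083×10^8 m/s × 1.5658×10^-5 s = 4080 m

d ≈ 4080 m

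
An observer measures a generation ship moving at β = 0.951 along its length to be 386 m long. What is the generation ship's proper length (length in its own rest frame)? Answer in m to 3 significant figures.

γ = 1/√(1 − 0.951²) = 3.2342
L₀ = γL = 3.2342 × 386 = 1250 m

L₀ ≈ 1250 m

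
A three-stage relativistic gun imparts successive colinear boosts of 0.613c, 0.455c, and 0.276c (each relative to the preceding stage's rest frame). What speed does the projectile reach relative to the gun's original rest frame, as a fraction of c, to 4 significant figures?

u ≈ 0.9030c

Compose boost 2: (0.455 + 0.613)/(1 + 0.455×0.613) = 1.068/1.27892 = 0.835083
Compose boost 3: (0.276 + 0.835083)/(1 + 0.276×0.835083) = 1.11108/1.23048 = 0.9030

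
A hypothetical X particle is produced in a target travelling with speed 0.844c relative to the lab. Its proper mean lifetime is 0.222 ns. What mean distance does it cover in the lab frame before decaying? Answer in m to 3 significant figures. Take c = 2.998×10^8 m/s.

γ = 1/√(1 − 0.844²) = 1.8645
Dilated lifetime: Δt = γτ₀ = 1.8645 × 0.222 ns = 0.41391 ns
d = vΔt = 0.844c × 0.41391 ns = 2.5303×10^8 m/s × 4.1391×10^-10 s = 0.105 m

d ≈ 0.105 m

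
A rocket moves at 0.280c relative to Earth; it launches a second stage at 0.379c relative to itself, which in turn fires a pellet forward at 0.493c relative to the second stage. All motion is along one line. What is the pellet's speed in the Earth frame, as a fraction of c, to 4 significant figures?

Compose boost 2: (0.379 + 0.280)/(1 + 0.379×0.280) = 0.6590/1.10612 = 0.595776
Compose boost 3: (0.493 + 0.595776)/(1 + 0.493×0.595776) = 1.08878/1.29372 = 0.8416

u ≈ 0.8416c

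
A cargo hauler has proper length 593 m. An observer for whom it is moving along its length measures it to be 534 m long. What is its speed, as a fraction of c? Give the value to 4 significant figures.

β ≈ 0.4348

γ = L₀/L = 593/534 = 1.11049
β = √(1 − 1/γ²) = 0.4348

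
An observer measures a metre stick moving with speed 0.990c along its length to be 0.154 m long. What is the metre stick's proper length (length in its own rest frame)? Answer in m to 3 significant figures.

γ = 1/√(1 − 0.990²) = 7.0888
L₀ = γL = 7.0888 × 0.154 = 1.09 m

L₀ ≈ 1.09 m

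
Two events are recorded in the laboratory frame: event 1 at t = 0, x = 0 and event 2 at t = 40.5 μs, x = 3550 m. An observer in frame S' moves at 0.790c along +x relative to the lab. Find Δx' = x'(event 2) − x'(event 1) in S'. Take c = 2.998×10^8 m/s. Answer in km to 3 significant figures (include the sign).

γ = 1/√(1 − 0.790²) = 1.6310
Δx' = γ(Δx − vΔt) = 1.6310 × (3550 m − 0.790×(2.998×10^8 m/s)×40.5×10^-6 s)
= 1.6310 × (-6042.1 m) = -9.85 km

Δx' ≈ -9.85 km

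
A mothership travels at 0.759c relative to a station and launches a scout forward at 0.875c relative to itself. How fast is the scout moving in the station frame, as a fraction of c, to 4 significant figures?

u ≈ 0.9819c

Compose boost 2: (0.875 + 0.759)/(1 + 0.875×0.759) = 1.634/1.66412 = 0.9819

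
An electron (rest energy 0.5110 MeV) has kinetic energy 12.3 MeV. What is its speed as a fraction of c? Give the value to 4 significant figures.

β ≈ 0.9992

γ = 1 + K/(m₀c²) = 1 + 12.3/0.5110 = 25.0705
β = √(1 − 1/γ²) = 0.9992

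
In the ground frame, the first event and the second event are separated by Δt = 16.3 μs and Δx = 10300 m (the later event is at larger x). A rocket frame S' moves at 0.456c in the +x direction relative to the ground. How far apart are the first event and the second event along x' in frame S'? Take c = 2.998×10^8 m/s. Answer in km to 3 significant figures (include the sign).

Δx' ≈ 9.07 km

γ = 1/√(1 − 0.456²) = 1.1236
Δx' = γ(Δx − vΔt) = 1.1236 × (10300 m − 0.456×(2.998×10^8 m/s)×16.3×10^-6 s)
= 1.1236 × (8071.6 m) = 9.07 km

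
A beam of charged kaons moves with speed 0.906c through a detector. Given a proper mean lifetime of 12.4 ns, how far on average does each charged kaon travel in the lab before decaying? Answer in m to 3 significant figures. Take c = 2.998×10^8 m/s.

γ = 1/√(1 − 0.906²) = 2.3625
Dilated lifetime: Δt = γτ₀ = 2.3625 × 12.4 ns = 29.295 ns
d = vΔt = 0.906c × 29.295 ns = 2.7162×10^8 m/s × 2.9295×10^-8 s = 7.96 m

d ≈ 7.96 m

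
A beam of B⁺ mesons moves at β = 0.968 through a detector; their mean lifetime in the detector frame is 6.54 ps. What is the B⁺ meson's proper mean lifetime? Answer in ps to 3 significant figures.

γ = 1/√(1 − 0.968²) = 3.9849
Proper time: τ₀ = Δt/γ = 6.54/3.9849 = 1.64 ps

τ₀ ≈ 1.64 ps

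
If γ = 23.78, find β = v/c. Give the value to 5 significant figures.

β = √(1 − 1/γ²) = √(1 − 1/23.78²) = √(0.9982316) = 0.99912

β ≈ 0.99912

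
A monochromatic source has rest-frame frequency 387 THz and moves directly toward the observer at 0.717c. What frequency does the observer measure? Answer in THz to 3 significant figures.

f_obs ≈ 953 THz

Relativistic Doppler: f_obs = f_src √((1+β)/(1−β))
= 387 × √(1.7170/0.28300) = 387 × 2.4632 = 953 THz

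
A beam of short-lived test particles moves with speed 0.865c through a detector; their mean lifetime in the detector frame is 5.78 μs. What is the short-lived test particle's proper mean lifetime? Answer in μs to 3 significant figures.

τ₀ ≈ 2.90 μs

γ = 1/√(1 − 0.865²) = 1.9929
Proper time: τ₀ = Δt/γ = 5.78/1.9929 = 2.90 μs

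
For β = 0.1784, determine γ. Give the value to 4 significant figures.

γ ≈ 1.016

γ = 1/√(1 − β²) = 1/√(1 − 0.1784²) = 1/√(0.968173) = 1.016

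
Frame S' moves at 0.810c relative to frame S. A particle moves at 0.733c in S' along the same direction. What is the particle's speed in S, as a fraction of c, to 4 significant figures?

u ≈ 0.9682c

Relativistic velocity addition: u = (u' + v)/(1 + u'v/c²)
= (0.733 + 0.810)/(1 + 0.733×0.810) = 1.543/1.59373 = 0.9682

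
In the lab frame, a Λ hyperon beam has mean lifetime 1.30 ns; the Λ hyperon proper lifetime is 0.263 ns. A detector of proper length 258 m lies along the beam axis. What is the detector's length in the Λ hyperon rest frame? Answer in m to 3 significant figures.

Time dilation ⇒ γ = Δt/τ₀ = 1.30/0.263 = 4.9430
Length contraction: L = L₀/γ = 258/4.9430 = 52.2 m

L ≈ 52.2 m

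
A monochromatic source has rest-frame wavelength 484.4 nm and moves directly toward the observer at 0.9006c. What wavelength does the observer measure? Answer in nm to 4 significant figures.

Relativistic Doppler: λ_obs = λ_src √((1−β)/(1+β))
= 484.4 × √(0.0994000/1.90060) = 484.4 × 0.228690 = 110.8 nm

λ_obs ≈ 110.8 nm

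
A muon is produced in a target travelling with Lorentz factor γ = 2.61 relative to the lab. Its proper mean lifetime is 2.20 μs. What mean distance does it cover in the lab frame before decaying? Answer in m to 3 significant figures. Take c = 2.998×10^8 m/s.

β = √(1 − 1/γ²) = √(1 − 1/2.61²) = 0.92369
Dilated lifetime: Δt = γτ₀ = 2.61 × 2.20 μs = 5.7420 μs
d = vΔt = 0.92369c × 5.7420 μs = 2.7692×10^8 m/s × 5.7420×10^-6 s = 1590 m

d ≈ 1590 m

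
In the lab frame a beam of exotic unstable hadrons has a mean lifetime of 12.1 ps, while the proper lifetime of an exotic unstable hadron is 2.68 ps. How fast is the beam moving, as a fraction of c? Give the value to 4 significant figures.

β ≈ 0.9752

γ = Δt/τ₀ = 12.1/2.68 = 4.51493
β = √(1 − 1/γ²) = √(1 − 1/4.51493²) = 0.9752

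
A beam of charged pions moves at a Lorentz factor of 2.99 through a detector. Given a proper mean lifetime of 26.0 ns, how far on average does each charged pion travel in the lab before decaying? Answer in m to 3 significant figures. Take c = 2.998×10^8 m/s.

d ≈ 22.0 m

β = √(1 − 1/γ²) = √(1 − 1/2.99²) = 0.94241
Dilated lifetime: Δt = γτ₀ = 2.99 × 26.0 ns = 77.740 ns
d = vΔt = 0.94241c × 77.740 ns = 2.8254×10^8 m/s × 7.7740×10^-8 s = 22.0 m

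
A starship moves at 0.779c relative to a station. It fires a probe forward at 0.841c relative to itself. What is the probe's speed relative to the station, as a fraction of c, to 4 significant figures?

Relativistic velocity addition: u = (u' + v)/(1 + u'v/c²)
= (0.841 + 0.779)/(1 + 0.841×0.779) = 1.620/1.65514 = 0.9788

u ≈ 0.9788c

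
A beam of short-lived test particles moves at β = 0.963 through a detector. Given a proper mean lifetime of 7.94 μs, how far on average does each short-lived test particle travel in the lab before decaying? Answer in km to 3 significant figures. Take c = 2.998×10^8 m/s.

γ = 1/√(1 − 0.963²) = 3.7106
Dilated lifetime: Δt = γτ₀ = 3.7106 × 7.94 μs = 29.462 μs
d = vΔt = 0.963c × 29.462 μs = 2.8871×10^8 m/s × 2.9462×10^-5 s = 8.51 km

d ≈ 8.51 km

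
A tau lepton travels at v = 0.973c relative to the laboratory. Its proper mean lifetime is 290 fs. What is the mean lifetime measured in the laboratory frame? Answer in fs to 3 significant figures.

γ = 1/√(1 − 0.973²) = 4.3327
Time dilation: Δt = γτ₀ = 4.3327 × 290 fs = 1260 fs

Δt ≈ 1260 fs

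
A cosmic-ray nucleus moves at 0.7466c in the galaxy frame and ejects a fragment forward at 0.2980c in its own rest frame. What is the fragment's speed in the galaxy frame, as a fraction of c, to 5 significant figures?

Compose boost 2: (0.2980 + 0.7466)/(1 + 0.2980×0.7466) = 1.0446/1.222487 = 0.85449

u ≈ 0.85449c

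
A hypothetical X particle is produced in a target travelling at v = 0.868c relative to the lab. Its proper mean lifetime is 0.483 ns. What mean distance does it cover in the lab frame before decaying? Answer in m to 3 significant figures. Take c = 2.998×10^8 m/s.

γ = 1/√(1 − 0.868²) = 2.0138
Dilated lifetime: Δt = γτ₀ = 2.0138 × 0.483 ns = 0.97268 ns
d = vΔt = 0.868c × 0.97268 ns = 2.6023×10^8 m/s × 9.7268×10^-10 s = 0.253 m

d ≈ 0.253 m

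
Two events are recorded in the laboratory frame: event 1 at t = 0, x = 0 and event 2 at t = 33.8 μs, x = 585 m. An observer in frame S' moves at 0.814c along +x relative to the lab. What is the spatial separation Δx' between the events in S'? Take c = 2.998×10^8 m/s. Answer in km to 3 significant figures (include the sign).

Δx' ≈ -13.2 km

γ = 1/√(1 − 0.814²) = 1.7216
Δx' = γ(Δx − vΔt) = 1.7216 × (585 m − 0.814×(2.998×10^8 m/s)×33.8×10^-6 s)
= 1.7216 × (-7663.5 m) = -13.2 km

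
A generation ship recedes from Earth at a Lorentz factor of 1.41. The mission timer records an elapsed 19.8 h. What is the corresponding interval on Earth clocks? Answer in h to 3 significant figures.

γ = 1.41 (given)
Time dilation: Δt = γτ₀ = 1.41 × 19.8 h = 27.9 h

Δt ≈ 27.9 h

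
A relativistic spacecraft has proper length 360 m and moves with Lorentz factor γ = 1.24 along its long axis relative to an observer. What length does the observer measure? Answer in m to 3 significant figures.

γ = 1.24 (given)
Length contraction: L = L₀/γ = 360/1.24 = 290 m

L ≈ 290 m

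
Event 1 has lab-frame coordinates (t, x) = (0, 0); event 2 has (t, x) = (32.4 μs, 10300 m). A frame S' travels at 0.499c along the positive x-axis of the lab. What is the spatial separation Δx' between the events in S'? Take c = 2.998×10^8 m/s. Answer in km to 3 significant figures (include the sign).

γ = 1/√(1 − 0.499²) = 1.1539
Δx' = γ(Δx − vΔt) = 1.1539 × (10300 m − 0.499×(2.998×10^8 m/s)×32.4×10^-6 s)
= 1.1539 × (5453.0 m) = 6.29 km

Δx' ≈ 6.29 km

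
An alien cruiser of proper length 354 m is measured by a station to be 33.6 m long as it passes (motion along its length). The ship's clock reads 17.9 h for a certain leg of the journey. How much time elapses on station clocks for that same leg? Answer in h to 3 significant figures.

Δt ≈ 189 h

Length contraction ⇒ γ = L₀/L = 354/33.6 = 10.536
Time dilation: Δt = γτ₀ = 10.536 × 17.9 h = 189 h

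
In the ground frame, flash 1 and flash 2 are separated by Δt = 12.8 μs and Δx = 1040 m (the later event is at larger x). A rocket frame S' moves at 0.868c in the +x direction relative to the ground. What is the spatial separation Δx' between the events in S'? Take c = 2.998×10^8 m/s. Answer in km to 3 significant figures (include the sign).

Δx' ≈ -4.61 km

γ = 1/√(1 − 0.868²) = 2.0138
Δx' = γ(Δx − vΔt) = 2.0138 × (1040 m − 0.868×(2.998×10^8 m/s)×12.8×10^-6 s)
= 2.0138 × (-2290.9 m) = -4.61 km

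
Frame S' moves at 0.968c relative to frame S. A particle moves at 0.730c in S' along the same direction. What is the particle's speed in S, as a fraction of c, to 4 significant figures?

Relativistic velocity addition: u = (u' + v)/(1 + u'v/c²)
= (0.730 + 0.968)/(1 + 0.730×0.968) = 1.698/1.70664 = 0.9949

u ≈ 0.9949c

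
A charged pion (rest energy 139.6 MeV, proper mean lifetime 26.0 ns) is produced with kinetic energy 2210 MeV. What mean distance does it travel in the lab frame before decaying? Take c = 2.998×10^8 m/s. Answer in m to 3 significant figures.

γ = 1 + K/(m₀c²) = 1 + 2210/139.6 = 16.831
β = √(1 − 1/γ²) = 0.99823
Dilated lifetime: γτ₀ = 16.831 × 26.0 ns = 437.60 ns
d = βc·γτ₀ = 0.99823 × (2.998×10^8 m/s) × 4.3760×10^-7 s = 131 m

d ≈ 131 m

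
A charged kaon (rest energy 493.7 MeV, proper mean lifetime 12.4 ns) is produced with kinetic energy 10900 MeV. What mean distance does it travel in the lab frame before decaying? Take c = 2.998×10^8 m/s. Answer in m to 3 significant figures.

γ = 1 + K/(m₀c²) = 1 + 10900/493.7 = 23.078
β = √(1 − 1/γ²) = 0.99906
Dilated lifetime: γτ₀ = 23.078 × 12.4 ns = 286.17 ns
d = βc·γτ₀ = 0.99906 × (2.998×10^8 m/s) × 2.8617×10^-7 s = 85.7 m

d ≈ 85.7 m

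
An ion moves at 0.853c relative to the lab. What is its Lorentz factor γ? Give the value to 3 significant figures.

γ = 1/√(1 − β²) = 1/√(1 − 0.853²) = 1/√(0.27239) = 1.92

γ ≈ 1.92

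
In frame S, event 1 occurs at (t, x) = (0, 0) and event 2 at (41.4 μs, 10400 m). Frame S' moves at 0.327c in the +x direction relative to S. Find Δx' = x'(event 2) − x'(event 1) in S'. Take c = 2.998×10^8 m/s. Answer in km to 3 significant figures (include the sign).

Δx' ≈ 6.71 km

γ = 1/√(1 − 0.327²) = 1.0582
Δx' = γ(Δx − vΔt) = 1.0582 × (10400 m − 0.327×(2.998×10^8 m/s)×41.4×10^-6 s)
= 1.0582 × (6341.4 m) = 6.71 km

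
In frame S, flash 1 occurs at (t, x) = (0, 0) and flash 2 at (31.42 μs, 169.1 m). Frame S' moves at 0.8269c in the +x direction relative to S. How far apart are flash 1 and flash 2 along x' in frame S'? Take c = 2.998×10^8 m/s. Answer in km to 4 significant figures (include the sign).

γ = 1/√(1 − 0.8269²) = 1.77826
Δx' = γ(Δx − vΔt) = 1.77826 × (169.1 m − 0.8269×(2.998×10^8 m/s)×31.42×10^-6 s)
= 1.77826 × (-7620.06 m) = -13.55 km

Δx' ≈ -13.55 km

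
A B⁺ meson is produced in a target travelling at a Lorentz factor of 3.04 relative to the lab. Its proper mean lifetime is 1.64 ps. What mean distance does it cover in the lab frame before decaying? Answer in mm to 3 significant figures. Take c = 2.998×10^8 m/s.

β = √(1 − 1/γ²) = √(1 − 1/3.04²) = 0.94435
Dilated lifetime: Δt = γτ₀ = 3.04 × 1.64 ps = 4.9856 ps
d = vΔt = 0.94435c × 4.9856 ps = 2.8312×10^8 m/s × 4.9856×10^-12 s = 1.41 mm

d ≈ 1.41 mm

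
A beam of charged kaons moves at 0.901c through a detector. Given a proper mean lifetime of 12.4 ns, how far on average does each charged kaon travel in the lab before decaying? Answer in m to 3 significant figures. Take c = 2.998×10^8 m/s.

γ = 1/√(1 − 0.901²) = 2.3051
Dilated lifetime: Δt = γτ₀ = 2.3051 × 12.4 ns = 28.583 ns
d = vΔt = 0.901c × 28.583 ns = 2.7012×10^8 m/s × 2.8583×10^-8 s = 7.72 m

d ≈ 7.72 m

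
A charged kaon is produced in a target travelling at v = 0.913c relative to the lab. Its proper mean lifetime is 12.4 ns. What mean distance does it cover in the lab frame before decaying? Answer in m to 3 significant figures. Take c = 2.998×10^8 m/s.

d ≈ 8.32 m

γ = 1/√(1 − 0.913²) = 2.4512
Dilated lifetime: Δt = γτ₀ = 2.4512 × 12.4 ns = 30.395 ns
d = vΔt = 0.913c × 30.395 ns = 2.7372×10^8 m/s × 3.0395×10^-8 s = 8.32 m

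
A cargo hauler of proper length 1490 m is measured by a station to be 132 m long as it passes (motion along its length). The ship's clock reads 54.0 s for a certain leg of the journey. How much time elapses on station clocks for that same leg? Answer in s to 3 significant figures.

Δt ≈ 610 s

Length contraction ⇒ γ = L₀/L = 1490/132 = 11.288
Time dilation: Δt = γτ₀ = 11.288 × 54.0 s = 610 s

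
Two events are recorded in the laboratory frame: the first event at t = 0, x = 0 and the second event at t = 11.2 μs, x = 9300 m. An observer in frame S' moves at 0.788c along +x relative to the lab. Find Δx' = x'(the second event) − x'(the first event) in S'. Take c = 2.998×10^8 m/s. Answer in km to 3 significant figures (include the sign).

Δx' ≈ 10.8 km

γ = 1/√(1 − 0.788²) = 1.6242
Δx' = γ(Δx − vΔt) = 1.6242 × (9300 m − 0.788×(2.998×10^8 m/s)×11.2×10^-6 s)
= 1.6242 × (6654.1 m) = 10.8 km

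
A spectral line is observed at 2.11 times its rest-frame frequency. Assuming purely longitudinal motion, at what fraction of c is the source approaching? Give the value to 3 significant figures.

β ≈ 0.633

f_obs/f_src = √((1+β)/(1−β)) = 2.11  ⇒  (1+β)/(1−β) = 4.4521
β = |1 − D²|/(1 + D²) = |1 − 4.4521|/(1 + 4.4521) = 0.633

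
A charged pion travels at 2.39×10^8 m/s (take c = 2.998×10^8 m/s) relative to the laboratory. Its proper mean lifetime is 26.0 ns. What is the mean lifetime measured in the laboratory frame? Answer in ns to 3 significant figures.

Δt ≈ 43.1 ns

β = v/c = 2.39×10^8 / 2.998×10^8 = 0.79720
γ = 1/√(1 − 0.79720²) = 1.6564
Time dilation: Δt = γτ₀ = 1.6564 × 26.0 ns = 43.1 ns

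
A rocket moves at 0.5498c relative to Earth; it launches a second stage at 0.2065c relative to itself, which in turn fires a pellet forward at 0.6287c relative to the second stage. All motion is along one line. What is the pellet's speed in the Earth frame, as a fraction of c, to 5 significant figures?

u ≈ 0.91653c

Compose boost 2: (0.2065 + 0.5498)/(1 + 0.2065×0.5498) = 0.75630/1.113534 = 0.6791891
Compose boost 3: (0.6287 + 0.6791891)/(1 + 0.6287×0.6791891) = 1.307889/1.427006 = 0.91653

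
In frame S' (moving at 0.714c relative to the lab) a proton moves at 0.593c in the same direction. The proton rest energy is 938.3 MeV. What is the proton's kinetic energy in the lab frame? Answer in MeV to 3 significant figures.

K ≈ 1430 MeV

u_lab = (0.593 + 0.714)/(1 + 0.593×0.714) = 0.918223
γ = 1/√(1 − 0.918223²) = 2.5248
K = (γ − 1)m₀c² = (2.5248 − 1) × 938.3 = 1.5248 × 938.3 = 1430 MeV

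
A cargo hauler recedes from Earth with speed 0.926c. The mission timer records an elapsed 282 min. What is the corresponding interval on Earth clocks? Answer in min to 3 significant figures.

γ = 1/√(1 − 0.926²) = 2.6488
Time dilation: Δt = γτ₀ = 2.6488 × 282 min = 747 min

Δt ≈ 747 min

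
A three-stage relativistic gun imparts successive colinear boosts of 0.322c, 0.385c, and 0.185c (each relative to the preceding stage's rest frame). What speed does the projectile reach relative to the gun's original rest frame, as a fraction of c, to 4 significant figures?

Compose boost 2: (0.385 + 0.322)/(1 + 0.385×0.322) = 0.7070/1.12397 = 0.629020
Compose boost 3: (0.185 + 0.629020)/(1 + 0.185×0.629020) = 0.814020/1.11637 = 0.7292

u ≈ 0.7292c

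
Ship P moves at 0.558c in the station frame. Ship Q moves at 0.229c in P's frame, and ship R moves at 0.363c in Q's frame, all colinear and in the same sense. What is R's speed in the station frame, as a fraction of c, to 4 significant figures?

Compose boost 2: (0.229 + 0.558)/(1 + 0.229×0.558) = 0.7870/1.12778 = 0.697830
Compose boost 3: (0.363 + 0.697830)/(1 + 0.363×0.697830) = 1.06083/1.25331 = 0.8464

u ≈ 0.8464c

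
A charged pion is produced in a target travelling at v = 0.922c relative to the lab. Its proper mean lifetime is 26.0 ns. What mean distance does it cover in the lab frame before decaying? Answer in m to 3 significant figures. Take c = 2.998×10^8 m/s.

d ≈ 18.6 m

γ = 1/√(1 − 0.922²) = 2.5827
Dilated lifetime: Δt = γτ₀ = 2.5827 × 26.0 ns = 67.151 ns
d = vΔt = 0.922c × 67.151 ns = 2.7642×10^8 m/s × 6.7151×10^-8 s = 18.6 m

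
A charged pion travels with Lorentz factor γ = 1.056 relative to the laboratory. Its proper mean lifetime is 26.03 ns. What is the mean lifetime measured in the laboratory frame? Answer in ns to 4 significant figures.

Δt ≈ 27.49 ns

γ = 1.056 (given)
Time dilation: Δt = γτ₀ = 1.056 × 26.03 ns = 27.49 ns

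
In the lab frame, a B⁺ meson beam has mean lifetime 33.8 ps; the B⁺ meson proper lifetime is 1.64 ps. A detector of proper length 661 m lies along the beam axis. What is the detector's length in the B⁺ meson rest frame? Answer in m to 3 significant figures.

L ≈ 32.1 m

Time dilation ⇒ γ = Δt/τ₀ = 33.8/1.64 = 20.610
Length contraction: L = L₀/γ = 661/20.610 = 32.1 m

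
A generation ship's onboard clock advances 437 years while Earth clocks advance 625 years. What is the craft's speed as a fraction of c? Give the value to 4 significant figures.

γ = Δt/τ₀ = 625/437 = 1.43021
β = √(1 − 1/γ²) = √(1 − 1/1.43021²) = 0.7149

β ≈ 0.7149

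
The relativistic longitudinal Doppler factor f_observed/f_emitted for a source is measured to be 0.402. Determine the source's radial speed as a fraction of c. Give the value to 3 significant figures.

f_obs/f_src = √((1−β)/(1+β)) = 0.402  ⇒  (1−β)/(1+β) = 0.16160
β = |1 − D²|/(1 + D²) = |1 − 0.16160|/(1 + 0.16160) = 0.722

β ≈ 0.722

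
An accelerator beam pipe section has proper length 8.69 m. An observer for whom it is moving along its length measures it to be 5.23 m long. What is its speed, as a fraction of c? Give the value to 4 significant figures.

β ≈ 0.7986

γ = L₀/L = 8.69/5.23 = 1.66157
β = √(1 − 1/γ²) = 0.7986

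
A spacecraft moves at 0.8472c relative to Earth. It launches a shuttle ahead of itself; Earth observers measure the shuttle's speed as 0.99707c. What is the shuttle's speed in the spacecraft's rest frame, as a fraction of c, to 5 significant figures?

u' ≈ 0.96515c

Inverse velocity addition: u' = (u − v)/(1 − uv/c²)
= (0.99707 − 0.8472)/(1 − 0.99707×0.8472) = 0.14987/0.1552823 = 0.96515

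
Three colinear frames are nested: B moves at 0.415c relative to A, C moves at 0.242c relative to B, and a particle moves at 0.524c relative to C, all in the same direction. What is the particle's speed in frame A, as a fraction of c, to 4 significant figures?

Compose boost 2: (0.242 + 0.415)/(1 + 0.242×0.415) = 0.6570/1.10043 = 0.597039
Compose boost 3: (0.524 + 0.597039)/(1 + 0.524×0.597039) = 1.12104/1.31285 = 0.8539

u ≈ 0.8539c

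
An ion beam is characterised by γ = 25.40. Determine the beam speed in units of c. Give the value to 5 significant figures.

β ≈ 0.99922

β = √(1 − 1/γ²) = √(1 − 1/25.40²) = √(0.9984500) = 0.99922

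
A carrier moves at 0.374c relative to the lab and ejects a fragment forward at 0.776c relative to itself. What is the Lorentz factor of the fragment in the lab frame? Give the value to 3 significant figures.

u_lab = (0.776 + 0.374)/(1 + 0.776×0.374) = 1.150/1.29022 = 0.891318
γ = 1/√(1 − 0.891318²) = 2.21

γ ≈ 2.21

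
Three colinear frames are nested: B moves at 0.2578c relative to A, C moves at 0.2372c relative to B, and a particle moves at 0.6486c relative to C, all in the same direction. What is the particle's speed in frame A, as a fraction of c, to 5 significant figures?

Compose boost 2: (0.2372 + 0.2578)/(1 + 0.2372×0.2578) = 0.49500/1.061150 = 0.4664750
Compose boost 3: (0.6486 + 0.4664750)/(1 + 0.6486×0.4664750) = 1.115075/1.302556 = 0.85607

u ≈ 0.85607c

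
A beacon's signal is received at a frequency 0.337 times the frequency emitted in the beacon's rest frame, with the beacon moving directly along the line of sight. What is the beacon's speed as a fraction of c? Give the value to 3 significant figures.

f_obs/f_src = √((1−β)/(1+β)) = 0.337  ⇒  (1−β)/(1+β) = 0.11357
β = |1 − D²|/(1 + D²) = |1 − 0.11357|/(1 + 0.11357) = 0.796

β ≈ 0.796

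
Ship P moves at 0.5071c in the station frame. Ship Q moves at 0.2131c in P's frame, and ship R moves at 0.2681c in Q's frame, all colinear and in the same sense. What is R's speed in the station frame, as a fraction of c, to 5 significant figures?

Compose boost 2: (0.2131 + 0.5071)/(1 + 0.2131×0.5071) = 0.72020/1.108063 = 0.6499630
Compose boost 3: (0.2681 + 0.6499630)/(1 + 0.2681×0.6499630) = 0.9180630/1.174255 = 0.78183

u ≈ 0.78183c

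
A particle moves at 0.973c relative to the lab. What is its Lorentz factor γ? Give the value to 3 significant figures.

γ ≈ 4.33

γ = 1/√(1 − β²) = 1/√(1 − 0.973²) = 1/√(0.053271) = 4.33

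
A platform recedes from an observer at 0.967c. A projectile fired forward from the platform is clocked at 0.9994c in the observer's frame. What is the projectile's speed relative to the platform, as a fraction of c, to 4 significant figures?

u' ≈ 0.9649c

Inverse velocity addition: u' = (u − v)/(1 − uv/c²)
= (0.9994 − 0.967)/(1 − 0.9994×0.967) = 0.03240/0.0335802 = 0.9649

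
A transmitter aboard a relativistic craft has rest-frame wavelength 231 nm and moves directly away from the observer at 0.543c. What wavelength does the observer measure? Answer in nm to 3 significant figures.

Relativistic Doppler: λ_obs = λ_src √((1+β)/(1−β))
= 231 × √(1.5430/0.45700) = 231 × 1.8375 = 424 nm

λ_obs ≈ 424 nm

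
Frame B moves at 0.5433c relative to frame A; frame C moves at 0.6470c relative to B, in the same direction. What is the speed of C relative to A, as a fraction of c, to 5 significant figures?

u ≈ 0.88072c

Compose boost 2: (0.6470 + 0.5433)/(1 + 0.6470×0.5433) = 1.1903/1.351515 = 0.88072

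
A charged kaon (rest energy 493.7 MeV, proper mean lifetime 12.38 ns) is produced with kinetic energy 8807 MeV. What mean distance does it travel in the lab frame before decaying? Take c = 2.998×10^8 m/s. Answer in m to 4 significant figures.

d ≈ 69.82 m

γ = 1 + K/(m₀c²) = 1 + 8807/493.7 = 18.8388
β = √(1 − 1/γ²) = 0.998590
Dilated lifetime: γτ₀ = 18.8388 × 12.38 ns = 233.224 ns
d = βc·γτ₀ = 0.998590 × (2.998×10^8 m/s) × 2.33224×10^-7 s = 69.82 m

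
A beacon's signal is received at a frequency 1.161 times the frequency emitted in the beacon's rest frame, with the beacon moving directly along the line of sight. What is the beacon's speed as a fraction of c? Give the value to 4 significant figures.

f_obs/f_src = √((1+β)/(1−β)) = 1.161  ⇒  (1+β)/(1−β) = 1.34792
β = |1 − D²|/(1 + D²) = |1 − 1.34792|/(1 + 1.34792) = 0.1482

β ≈ 0.1482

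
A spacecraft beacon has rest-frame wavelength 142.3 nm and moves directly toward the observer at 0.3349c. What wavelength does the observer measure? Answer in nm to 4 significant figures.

Relativistic Doppler: λ_obs = λ_src √((1−β)/(1+β))
= 142.3 × √(0.665100/1.33490) = 142.3 × 0.705861 = 100.4 nm

λ_obs ≈ 100.4 nm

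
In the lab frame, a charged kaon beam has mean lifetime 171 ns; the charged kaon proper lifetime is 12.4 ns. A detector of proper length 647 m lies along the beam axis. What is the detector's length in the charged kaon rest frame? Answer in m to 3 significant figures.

Time dilation ⇒ γ = Δt/τ₀ = 171/12.4 = 13.790
Length contraction: L = L₀/γ = 647/13.790 = 46.9 m

L ≈ 46.9 m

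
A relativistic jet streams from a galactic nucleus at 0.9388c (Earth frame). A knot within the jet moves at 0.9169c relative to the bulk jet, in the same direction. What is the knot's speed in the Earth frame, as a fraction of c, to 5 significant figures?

u ≈ 0.99727c

Relativistic velocity addition: u = (u' + v)/(1 + u'v/c²)
= (0.9169 + 0.9388)/(1 + 0.9169×0.9388) = 1.8557/1.860786 = 0.99727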